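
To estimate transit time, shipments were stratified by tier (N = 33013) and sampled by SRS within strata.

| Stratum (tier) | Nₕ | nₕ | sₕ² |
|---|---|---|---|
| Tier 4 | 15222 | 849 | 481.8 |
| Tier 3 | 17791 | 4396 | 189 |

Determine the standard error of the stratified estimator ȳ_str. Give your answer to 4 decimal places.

0.3512

Var(ȳ_str) = Σₕ Wₕ²(1 − fₕ)sₕ²/nₕ with Wₕ = Nₕ/N, N = 33013.
Tier 4: Wₕ = 0.46109109; term = 0.46109109²·(1 − 0.05577454)·481.8/849 = 0.11392217.
Tier 3: Wₕ = 0.53890891; term = 0.53890891²·(1 − 0.24709123)·189/4396 = 0.0094010684.
Sum = 0.12332324.
SE = √(0.12332324) = 0.3512.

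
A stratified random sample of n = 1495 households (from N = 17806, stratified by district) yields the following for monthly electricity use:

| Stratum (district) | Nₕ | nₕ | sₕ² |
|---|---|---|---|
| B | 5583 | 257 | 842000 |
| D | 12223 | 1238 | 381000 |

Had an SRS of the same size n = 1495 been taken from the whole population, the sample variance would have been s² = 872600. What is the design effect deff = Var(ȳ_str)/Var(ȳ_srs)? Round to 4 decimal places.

Var(ȳ_str) = Σ Wₕ²(1−fₕ)sₕ²/nₕ with Wₕ = Nₕ/17806:
  B: (5583/17806)²·(1−257/5583)·842000/257 = 307.26636
  D: (12223/17806)²·(1−1238/12223)·381000/1238 = 130.33152
  → Var(ȳ_str) = 437.59788.
Var(ȳ_srs) = (1 − 1495/17806)·872600/1495 = 534.67298.
deff = 437.59788 / 534.67298 = 0.8184.

0.8184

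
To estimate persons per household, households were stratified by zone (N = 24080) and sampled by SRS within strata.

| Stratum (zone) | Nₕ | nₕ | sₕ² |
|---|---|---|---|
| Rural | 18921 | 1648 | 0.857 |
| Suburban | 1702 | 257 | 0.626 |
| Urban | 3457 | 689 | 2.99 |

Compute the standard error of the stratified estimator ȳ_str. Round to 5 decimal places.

0.01937

Var(ȳ_str) = Σₕ Wₕ²(1 − fₕ)sₕ²/nₕ with Wₕ = Nₕ/N, N = 24080.
Rural: Wₕ = 0.78575581; term = 0.78575581²·(1 − 0.08709899)·0.857/1648 = 2.9310451 × 10^-4.
Suburban: Wₕ = 0.07068106; term = 0.07068106²·(1 − 0.15099882)·0.626/257 = 1.0331316 × 10^-5.
Urban: Wₕ = 0.14356312; term = 0.14356312²·(1 − 0.19930576)·2.99/689 = 7.1615078 × 10^-5.
Sum = 3.750509 × 10^-4.
SE = √(3.750509 × 10^-4) = 0.01937.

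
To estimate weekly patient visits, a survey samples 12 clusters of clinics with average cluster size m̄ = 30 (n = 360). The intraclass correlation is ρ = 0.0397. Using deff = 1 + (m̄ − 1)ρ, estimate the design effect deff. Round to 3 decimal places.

deff = 1 + (30 − 1)·0.0397 = 1 + 1.1513 = 2.1513.

2.151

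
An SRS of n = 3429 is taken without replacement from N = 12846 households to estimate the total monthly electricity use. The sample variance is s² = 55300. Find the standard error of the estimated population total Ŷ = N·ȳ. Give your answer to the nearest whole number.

44169

Var(Ŷ) = N²·Var(ȳ) = N²·(1 − n/N)·s²/n.
f = 3429/12846 = 0.26693134; Var(ȳ) = 0.73306866·55300/3429 = 11.822309.
Var(Ŷ) = 12846² · 11.822309 = 1.9509141 × 10^9.
SE(Ŷ) = √(1.9509141 × 10^9) = 44169.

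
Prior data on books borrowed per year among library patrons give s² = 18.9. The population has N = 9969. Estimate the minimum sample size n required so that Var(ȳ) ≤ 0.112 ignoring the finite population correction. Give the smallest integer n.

Without fpc, n₀ = s²/D = 18.9/0.112 = 168.7500.
Rounding up, n = 169.

169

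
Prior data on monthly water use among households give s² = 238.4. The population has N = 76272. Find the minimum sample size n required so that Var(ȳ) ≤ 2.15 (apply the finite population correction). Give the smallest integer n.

111

Without fpc, n₀ = s²/D = 238.4/2.15 = 110.8837.
With fpc, (1 − n/N)·s²/n ≤ D requires n ≥ n₀/(1 + n₀/N) = 110.8837/(1 + 110.8837/76272) = 110.7227.
Rounding up, n = 111.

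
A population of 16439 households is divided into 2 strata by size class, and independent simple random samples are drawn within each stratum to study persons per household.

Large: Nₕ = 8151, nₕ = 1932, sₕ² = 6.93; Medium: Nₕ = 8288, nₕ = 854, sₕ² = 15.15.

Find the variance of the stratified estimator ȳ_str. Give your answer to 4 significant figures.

Var(ȳ_str) = Σₕ Wₕ²(1 − fₕ)sₕ²/nₕ with Wₕ = Nₕ/N, N = 16439.
Large: Wₕ = 0.49583308; term = 0.49583308²·(1 − 0.23702613)·6.93/1932 = 6.7283221 × 10^-4.
Medium: Wₕ = 0.50416692; term = 0.50416692²·(1 − 0.10304054)·15.15/854 = 0.0040446065.
Sum = 0.0047174387.

0.004717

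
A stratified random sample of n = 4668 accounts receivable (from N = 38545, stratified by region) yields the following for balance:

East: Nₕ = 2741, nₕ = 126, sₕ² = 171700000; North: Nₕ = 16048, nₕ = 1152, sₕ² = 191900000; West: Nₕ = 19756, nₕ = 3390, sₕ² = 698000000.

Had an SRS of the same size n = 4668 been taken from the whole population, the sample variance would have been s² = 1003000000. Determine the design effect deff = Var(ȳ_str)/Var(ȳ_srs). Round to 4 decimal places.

0.4140

Var(ȳ_str) = Σ Wₕ²(1−fₕ)sₕ²/nₕ with Wₕ = Nₕ/38545:
  East: (2741/38545)²·(1−126/2741)·171700000/126 = 6574.2222
  North: (16048/38545)²·(1−1152/16048)·191900000/1152 = 26802.603
  West: (19756/38545)²·(1−3390/19756)·698000000/3390 = 44808.581
  → Var(ȳ_str) = 78185.406.
Var(ȳ_srs) = (1 − 4668/38545)·1003000000/4668 = 188845.65.
deff = 78185.406 / 188845.65 = 0.4140.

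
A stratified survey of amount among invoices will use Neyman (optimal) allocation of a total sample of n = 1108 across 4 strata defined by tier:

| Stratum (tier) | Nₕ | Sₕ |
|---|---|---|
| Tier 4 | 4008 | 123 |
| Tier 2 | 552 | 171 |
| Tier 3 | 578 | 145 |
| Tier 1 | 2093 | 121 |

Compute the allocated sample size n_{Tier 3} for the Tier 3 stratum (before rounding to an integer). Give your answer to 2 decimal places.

100.45

Neyman allocation: nₕ = n·NₕSₕ / Σⱼ NⱼSⱼ.
Σ NⱼSⱼ = 4008·123 + 552·171 + 578·145 + 2093·121 = 924439.
n_{Tier 3} = 1108·578·145 / 924439 = 100.45.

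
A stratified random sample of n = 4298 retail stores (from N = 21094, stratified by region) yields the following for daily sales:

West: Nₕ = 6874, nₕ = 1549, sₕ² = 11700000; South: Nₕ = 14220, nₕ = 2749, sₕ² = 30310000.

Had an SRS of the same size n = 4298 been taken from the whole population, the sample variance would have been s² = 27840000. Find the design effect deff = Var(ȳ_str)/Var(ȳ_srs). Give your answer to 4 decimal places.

Var(ȳ_str) = Σ Wₕ²(1−fₕ)sₕ²/nₕ with Wₕ = Nₕ/21094:
  West: (6874/21094)²·(1−1549/6874)·11700000/1549 = 621.36345
  South: (14220/21094)²·(1−2749/14220)·30310000/2749 = 4041.9803
  → Var(ȳ_str) = 4663.3438.
Var(ȳ_srs) = (1 − 4298/21094)·27840000/4298 = 5157.6248.
deff = 4663.3438 / 5157.6248 = 0.9042.

0.9042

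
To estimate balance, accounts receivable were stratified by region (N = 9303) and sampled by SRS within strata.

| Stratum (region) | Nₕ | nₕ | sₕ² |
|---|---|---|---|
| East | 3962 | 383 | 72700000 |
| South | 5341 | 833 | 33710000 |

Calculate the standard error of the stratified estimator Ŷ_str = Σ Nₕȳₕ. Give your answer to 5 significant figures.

Var(Ŷ_str) = Σₕ Nₕ²(1 − fₕ)sₕ²/nₕ.
East: 3962²·(1 − 383/3962)·72700000/383 = 2.691608 × 10^12.
South: 5341²·(1 − 833/5341)·33710000/833 = 9.7436177 × 10^11.
Sum = 3.6659698 × 10^12.
SE = √(3.6659698 × 10^12) = 1.9147 × 10^6.

1.9147 × 10^6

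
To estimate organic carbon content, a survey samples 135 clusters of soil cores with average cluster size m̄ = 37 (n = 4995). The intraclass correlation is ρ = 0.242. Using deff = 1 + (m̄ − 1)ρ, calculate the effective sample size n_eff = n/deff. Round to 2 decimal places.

deff = 1 + (37 − 1)·0.242 = 1 + 8.712 = 9.712.
n_eff = 4995 / 9.712 = 514.31.

514.31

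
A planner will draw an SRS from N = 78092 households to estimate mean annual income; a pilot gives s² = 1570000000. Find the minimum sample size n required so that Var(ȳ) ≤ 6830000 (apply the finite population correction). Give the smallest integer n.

Without fpc, n₀ = s²/D = 1570000000/6830000 = 229.8682.
With fpc, (1 − n/N)·s²/n ≤ D requires n ≥ n₀/(1 + n₀/N) = 229.8682/(1 + 229.8682/78092) = 229.1936.
Rounding up, n = 230.

230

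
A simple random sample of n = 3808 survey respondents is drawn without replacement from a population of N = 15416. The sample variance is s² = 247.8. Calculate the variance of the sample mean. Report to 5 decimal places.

Under SRS without replacement, Var(ȳ) = (1 − f)·s²/n with f = n/N = 3808/15416 = 0.24701609.
Var(ȳ) = (1 − 0.24701609)·247.8/3808 = 0.75298391·0.065073529 = 0.048999321.

0.04900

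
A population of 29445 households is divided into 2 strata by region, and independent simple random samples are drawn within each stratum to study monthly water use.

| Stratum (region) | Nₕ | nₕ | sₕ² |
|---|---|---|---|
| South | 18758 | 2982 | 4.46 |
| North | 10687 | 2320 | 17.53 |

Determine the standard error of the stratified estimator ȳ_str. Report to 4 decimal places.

Var(ȳ_str) = Σₕ Wₕ²(1 − fₕ)sₕ²/nₕ with Wₕ = Nₕ/N, N = 29445.
South: Wₕ = 0.63705213; term = 0.63705213²·(1 − 0.15897217)·4.46/2982 = 5.1049034 × 10^-4.
North: Wₕ = 0.36294787; term = 0.36294787²·(1 − 0.21708618)·17.53/2320 = 7.7928514 × 10^-4.
Sum = 0.0012897755.
SE = √(0.0012897755) = 0.0359.

0.0359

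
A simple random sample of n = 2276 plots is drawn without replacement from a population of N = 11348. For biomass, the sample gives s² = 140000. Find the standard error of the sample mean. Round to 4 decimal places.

Under SRS without replacement, Var(ȳ) = (1 − f)·s²/n with f = n/N = 2276/11348 = 0.20056398.
Var(ȳ) = (1 − 0.20056398)·140000/2276 = 0.79943602·61.511424 = 49.174448.
SE(ȳ) = √(49.174448) = 7.0124.

7.0124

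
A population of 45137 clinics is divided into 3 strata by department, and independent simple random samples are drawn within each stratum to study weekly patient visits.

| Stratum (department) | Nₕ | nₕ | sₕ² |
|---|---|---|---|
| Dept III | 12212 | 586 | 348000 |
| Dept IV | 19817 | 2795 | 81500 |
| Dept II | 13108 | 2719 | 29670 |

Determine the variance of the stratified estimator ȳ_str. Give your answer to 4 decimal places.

Var(ȳ_str) = Σₕ Wₕ²(1 − fₕ)sₕ²/nₕ with Wₕ = Nₕ/N, N = 45137.
Dept III: Wₕ = 0.27055409; term = 0.27055409²·(1 − 0.04798559)·348000/586 = 41.384085.
Dept IV: Wₕ = 0.43904114; term = 0.43904114²·(1 − 0.14104052)·81500/2795 = 4.8279072.
Dept II: Wₕ = 0.29040477; term = 0.29040477²·(1 − 0.20743058)·29670/2719 = 0.7293788.
Sum = 46.941371.

46.9414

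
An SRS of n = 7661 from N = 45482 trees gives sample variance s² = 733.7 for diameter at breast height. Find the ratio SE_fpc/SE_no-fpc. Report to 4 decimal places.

f = n/N = 7661/45482 = 0.16844026.
SE_no-fpc = √(s²/n) = 0.30946856; SE_fpc = √((1−f)s²/n) = 0.28220406.
Ratio = √(1−f) = 0.91189897.

0.9119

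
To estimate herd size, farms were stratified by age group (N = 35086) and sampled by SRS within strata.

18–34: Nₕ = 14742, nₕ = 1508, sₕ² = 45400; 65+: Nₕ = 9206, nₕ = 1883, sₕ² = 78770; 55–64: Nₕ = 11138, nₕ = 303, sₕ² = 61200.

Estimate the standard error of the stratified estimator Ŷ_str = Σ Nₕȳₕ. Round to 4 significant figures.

Var(Ŷ_str) = Σₕ Nₕ²(1 − fₕ)sₕ²/nₕ.
18–34: 14742²·(1 − 1508/14742)·45400/1508 = 5.8735686 × 10^9.
65+: 9206²·(1 − 1883/9206)·78770/1883 = 2.8201391 × 10^9.
55–64: 11138²·(1 − 303/11138)·61200/303 = 2.4375017 × 10^10.
Sum = 3.3068725 × 10^10.
SE = √(3.3068725 × 10^10) = 181800.

181800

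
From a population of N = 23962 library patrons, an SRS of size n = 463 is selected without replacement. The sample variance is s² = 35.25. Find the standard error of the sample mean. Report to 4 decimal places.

0.2732

Under SRS without replacement, Var(ȳ) = (1 − f)·s²/n with f = n/N = 463/23962 = 0.01932226.
Var(ȳ) = (1 − 0.01932226)·35.25/463 = 0.98067774·0.076133909 = 0.07466283.
SE(ȳ) = √(0.07466283) = 0.2732.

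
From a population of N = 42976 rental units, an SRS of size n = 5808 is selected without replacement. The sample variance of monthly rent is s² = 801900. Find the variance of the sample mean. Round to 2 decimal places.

Under SRS without replacement, Var(ȳ) = (1 − f)·s²/n with f = n/N = 5808/42976 = 0.13514520.
Var(ȳ) = (1 − 0.13514520)·801900/5808 = 0.86485480·138.06818 = 119.40893.

119.41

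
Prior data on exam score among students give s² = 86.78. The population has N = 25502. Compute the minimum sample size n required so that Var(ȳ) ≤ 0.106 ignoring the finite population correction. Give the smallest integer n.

Without fpc, n₀ = s²/D = 86.78/0.106 = 818.6792.
Rounding up, n = 819.

819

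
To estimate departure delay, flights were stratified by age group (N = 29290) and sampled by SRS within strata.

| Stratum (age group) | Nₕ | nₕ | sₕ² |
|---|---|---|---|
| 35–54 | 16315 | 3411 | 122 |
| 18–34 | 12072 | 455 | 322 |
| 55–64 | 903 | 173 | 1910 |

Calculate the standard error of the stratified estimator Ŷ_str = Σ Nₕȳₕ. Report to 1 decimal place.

Var(Ŷ_str) = Σₕ Nₕ²(1 − fₕ)sₕ²/nₕ.
35–54: 16315²·(1 − 3411/16315)·122/3411 = 7.5299058 × 10^6.
18–34: 12072²·(1 − 455/12072)·322/455 = 9.9247069 × 10^7.
55–64: 903²·(1 − 173/903)·1910/173 = 7.2777624 × 10^6.
Sum = 1.1405474 × 10^8.
SE = √(1.1405474 × 10^8) = 10679.6.

10679.6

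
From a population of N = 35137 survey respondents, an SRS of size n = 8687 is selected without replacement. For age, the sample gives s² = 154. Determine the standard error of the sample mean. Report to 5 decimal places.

0.11552

Under SRS without replacement, Var(ȳ) = (1 − f)·s²/n with f = n/N = 8687/35137 = 0.24723226.
Var(ȳ) = (1 − 0.24723226)·154/8687 = 0.75276774·0.017727639 = 0.013344795.
SE(ȳ) = √(0.013344795) = 0.11552.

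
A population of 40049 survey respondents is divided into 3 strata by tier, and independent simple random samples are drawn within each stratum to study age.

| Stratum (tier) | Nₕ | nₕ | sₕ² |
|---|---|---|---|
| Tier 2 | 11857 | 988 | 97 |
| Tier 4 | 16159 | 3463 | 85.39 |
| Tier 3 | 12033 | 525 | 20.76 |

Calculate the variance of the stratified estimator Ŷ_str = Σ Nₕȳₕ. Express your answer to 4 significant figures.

2.319 × 10^7

Var(Ŷ_str) = Σₕ Nₕ²(1 − fₕ)sₕ²/nₕ.
Tier 2: 11857²·(1 − 988/11857)·97/988 = 1.2652583 × 10^7.
Tier 4: 16159²·(1 − 3463/16159)·85.39/3463 = 5.058665 × 10^6.
Tier 3: 12033²·(1 − 525/12033)·20.76/525 = 5.4757274 × 10^6.
Sum = 2.3186975 × 10^7.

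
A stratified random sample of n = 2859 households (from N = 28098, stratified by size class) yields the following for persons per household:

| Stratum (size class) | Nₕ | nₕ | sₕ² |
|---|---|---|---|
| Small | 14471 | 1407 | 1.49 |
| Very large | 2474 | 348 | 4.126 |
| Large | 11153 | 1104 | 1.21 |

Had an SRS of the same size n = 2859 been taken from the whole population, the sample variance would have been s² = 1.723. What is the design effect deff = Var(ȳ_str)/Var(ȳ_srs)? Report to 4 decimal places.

0.9018

Var(ȳ_str) = Σ Wₕ²(1−fₕ)sₕ²/nₕ with Wₕ = Nₕ/28098:
  Small: (14471/28098)²·(1−1407/14471)·1.49/1407 = 2.5358063 × 10^-4
  Very large: (2474/28098)²·(1−348/2474)·4.126/348 = 7.8988182 × 10^-5
  Large: (11153/28098)²·(1−1104/11153)·1.21/1104 = 1.5558941 × 10^-4
  → Var(ȳ_str) = 4.8815822 × 10^-4.
Var(ȳ_srs) = (1 − 2859/28098)·1.723/2859 = 5.4133718 × 10^-4.
deff = (4.8815822 × 10^-4) / (5.4133718 × 10^-4) = 0.9018.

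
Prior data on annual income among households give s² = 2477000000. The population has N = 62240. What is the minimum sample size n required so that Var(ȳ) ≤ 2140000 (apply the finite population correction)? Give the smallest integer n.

1137

Without fpc, n₀ = s²/D = 2477000000/2140000 = 1157.4766.
With fpc, (1 − n/N)·s²/n ≤ D requires n ≥ n₀/(1 + n₀/N) = 1157.4766/(1 + 1157.4766/62240) = 1136.3440.
Rounding up, n = 1137.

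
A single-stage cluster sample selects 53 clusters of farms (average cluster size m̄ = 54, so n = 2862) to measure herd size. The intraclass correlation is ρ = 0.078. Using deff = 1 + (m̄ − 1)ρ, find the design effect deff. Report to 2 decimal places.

deff = 1 + (54 − 1)·0.078 = 1 + 4.134 = 5.134.

5.13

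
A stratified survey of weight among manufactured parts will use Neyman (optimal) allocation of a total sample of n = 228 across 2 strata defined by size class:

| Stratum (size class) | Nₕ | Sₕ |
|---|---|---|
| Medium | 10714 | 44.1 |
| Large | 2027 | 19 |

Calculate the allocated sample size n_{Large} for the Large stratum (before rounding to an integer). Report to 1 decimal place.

17.2

Neyman allocation: nₕ = n·NₕSₕ / Σⱼ NⱼSⱼ.
Σ NⱼSⱼ = 10714·44.1 + 2027·19 = 511000.4.
n_{Large} = 228·2027·19 / 511000.4 = 17.2.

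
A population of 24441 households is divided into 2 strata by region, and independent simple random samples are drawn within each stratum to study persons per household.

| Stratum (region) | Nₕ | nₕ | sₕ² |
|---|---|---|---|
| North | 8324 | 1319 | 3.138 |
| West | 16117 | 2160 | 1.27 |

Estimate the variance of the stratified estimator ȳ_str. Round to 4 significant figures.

4.536 × 10^-4

Var(ȳ_str) = Σₕ Wₕ²(1 − fₕ)sₕ²/nₕ with Wₕ = Nₕ/N, N = 24441.
North: Wₕ = 0.34057526; term = 0.34057526²·(1 − 0.15845747)·3.138/1319 = 2.3222577 × 10^-4.
West: Wₕ = 0.65942474; term = 0.65942474²·(1 − 0.13401998)·1.27/2160 = 2.2140545 × 10^-4.
Sum = 4.5363122 × 10^-4.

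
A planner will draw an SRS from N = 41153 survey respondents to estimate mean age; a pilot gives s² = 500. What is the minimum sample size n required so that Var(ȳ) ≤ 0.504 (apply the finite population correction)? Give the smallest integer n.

Without fpc, n₀ = s²/D = 500/0.504 = 992.0635.
With fpc, (1 − n/N)·s²/n ≤ D requires n ≥ n₀/(1 + n₀/N) = 992.0635/(1 + 992.0635/41153) = 968.7111.
Rounding up, n = 969.

969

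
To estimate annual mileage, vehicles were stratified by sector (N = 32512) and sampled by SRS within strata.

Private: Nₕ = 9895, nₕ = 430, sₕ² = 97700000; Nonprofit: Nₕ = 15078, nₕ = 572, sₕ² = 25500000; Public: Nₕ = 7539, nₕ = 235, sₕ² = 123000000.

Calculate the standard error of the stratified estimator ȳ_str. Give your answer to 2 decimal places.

Var(ȳ_str) = Σₕ Wₕ²(1 − fₕ)sₕ²/nₕ with Wₕ = Nₕ/N, N = 32512.
Private: Wₕ = 0.30434916; term = 0.30434916²·(1 − 0.04345629)·97700000/430 = 20131.454.
Nonprofit: Wₕ = 0.46376722; term = 0.46376722²·(1 − 0.03793607)·25500000/572 = 9224.6138.
Public: Wₕ = 0.23188361; term = 0.23188361²·(1 − 0.03117124)·123000000/235 = 27266.185.
Sum = 56622.253.
SE = √(56622.253) = 237.95.

237.95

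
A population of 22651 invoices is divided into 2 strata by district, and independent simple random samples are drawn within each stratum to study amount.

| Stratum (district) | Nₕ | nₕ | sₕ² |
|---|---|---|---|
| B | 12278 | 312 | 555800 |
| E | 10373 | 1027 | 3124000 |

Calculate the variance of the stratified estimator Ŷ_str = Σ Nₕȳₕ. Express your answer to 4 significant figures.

Var(Ŷ_str) = Σₕ Nₕ²(1 − fₕ)sₕ²/nₕ.
B: 12278²·(1 − 312/12278)·555800/312 = 2.6172221 × 10^11.
E: 10373²·(1 − 1027/10373)·3124000/1027 = 2.9489726 × 10^11.
Sum = 5.5661947 × 10^11.

5.566 × 10^11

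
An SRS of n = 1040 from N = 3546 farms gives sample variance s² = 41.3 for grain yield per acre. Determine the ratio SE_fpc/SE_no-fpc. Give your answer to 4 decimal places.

0.8407

f = n/N = 1040/3546 = 0.29328821.
SE_no-fpc = √(s²/n) = 0.19927754; SE_fpc = √((1−f)s²/n) = 0.16752496.
Ratio = √(1−f) = 0.84066152.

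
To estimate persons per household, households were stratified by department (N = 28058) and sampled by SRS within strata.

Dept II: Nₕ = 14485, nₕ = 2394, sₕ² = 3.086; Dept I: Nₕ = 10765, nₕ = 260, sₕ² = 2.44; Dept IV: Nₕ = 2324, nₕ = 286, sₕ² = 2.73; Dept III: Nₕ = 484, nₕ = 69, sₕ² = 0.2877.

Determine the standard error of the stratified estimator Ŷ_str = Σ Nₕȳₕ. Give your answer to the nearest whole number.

1155

Var(Ŷ_str) = Σₕ Nₕ²(1 − fₕ)sₕ²/nₕ.
Dept II: 14485²·(1 − 2394/14485)·3.086/2394 = 225762.86.
Dept I: 10765²·(1 − 260/10765)·2.44/260 = 1.0612717 × 10^6.
Dept IV: 2324²·(1 − 286/2324)·2.73/286 = 45210.251.
Dept III: 484²·(1 − 69/484)·0.2877/69 = 837.49887.
Sum = 1.3330823 × 10^6.
SE = √(1.3330823 × 10^6) = 1155.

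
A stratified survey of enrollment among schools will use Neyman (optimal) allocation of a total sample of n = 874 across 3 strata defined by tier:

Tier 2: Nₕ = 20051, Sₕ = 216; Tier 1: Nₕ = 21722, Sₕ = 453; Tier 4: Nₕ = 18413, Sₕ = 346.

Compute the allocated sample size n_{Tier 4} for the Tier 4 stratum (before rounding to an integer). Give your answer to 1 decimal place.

271.1

Neyman allocation: nₕ = n·NₕSₕ / Σⱼ NⱼSⱼ.
Σ NⱼSⱼ = 20051·216 + 21722·453 + 18413·346 = 2.054198 × 10^7.
n_{Tier 4} = 874·18413·346 / (2.054198 × 10^7) = 271.1.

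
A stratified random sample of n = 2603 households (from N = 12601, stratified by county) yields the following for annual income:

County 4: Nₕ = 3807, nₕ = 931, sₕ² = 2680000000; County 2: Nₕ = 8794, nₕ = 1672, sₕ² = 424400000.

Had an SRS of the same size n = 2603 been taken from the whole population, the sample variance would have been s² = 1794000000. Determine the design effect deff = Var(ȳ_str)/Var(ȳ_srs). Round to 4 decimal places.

Var(ȳ_str) = Σ Wₕ²(1−fₕ)sₕ²/nₕ with Wₕ = Nₕ/12601:
  County 4: (3807/12601)²·(1−931/3807)·2680000000/931 = 198493.76
  County 2: (8794/12601)²·(1−1672/8794)·424400000/1672 = 100119.23
  → Var(ȳ_str) = 298612.99.
Var(ȳ_srs) = (1 − 2603/12601)·1794000000/2603 = 546835.11.
deff = 298612.99 / 546835.11 = 0.5461.

0.5461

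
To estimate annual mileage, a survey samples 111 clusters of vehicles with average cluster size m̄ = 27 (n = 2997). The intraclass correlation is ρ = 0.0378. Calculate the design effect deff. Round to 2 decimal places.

deff = 1 + (27 − 1)·0.0378 = 1 + 0.9828 = 1.9828.

1.98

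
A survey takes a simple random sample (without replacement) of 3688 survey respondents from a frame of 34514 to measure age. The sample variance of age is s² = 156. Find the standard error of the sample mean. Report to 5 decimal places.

Under SRS without replacement, Var(ȳ) = (1 − f)·s²/n with f = n/N = 3688/34514 = 0.10685519.
Var(ȳ) = (1 − 0.10685519)·156/3688 = 0.89314481·0.042299349 = 0.037779444.
SE(ȳ) = √(0.037779444) = 0.19437.

0.19437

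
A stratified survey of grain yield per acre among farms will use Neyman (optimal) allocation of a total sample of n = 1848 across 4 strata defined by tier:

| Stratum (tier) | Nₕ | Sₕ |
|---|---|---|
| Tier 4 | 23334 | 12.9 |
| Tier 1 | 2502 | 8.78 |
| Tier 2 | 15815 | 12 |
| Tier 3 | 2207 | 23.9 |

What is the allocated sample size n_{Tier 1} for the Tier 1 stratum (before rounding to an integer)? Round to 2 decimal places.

71.79

Neyman allocation: nₕ = n·NₕSₕ / Σⱼ NⱼSⱼ.
Σ NⱼSⱼ = 23334·12.9 + 2502·8.78 + 15815·12 + 2207·23.9 = 565503.46.
n_{Tier 1} = 1848·2502·8.78 / 565503.46 = 71.79.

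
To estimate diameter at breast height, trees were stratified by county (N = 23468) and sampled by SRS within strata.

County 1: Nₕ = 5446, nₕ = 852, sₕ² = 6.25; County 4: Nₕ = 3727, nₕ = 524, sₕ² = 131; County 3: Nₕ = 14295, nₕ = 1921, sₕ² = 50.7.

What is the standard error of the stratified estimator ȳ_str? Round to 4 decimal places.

0.1193

Var(ȳ_str) = Σₕ Wₕ²(1 − fₕ)sₕ²/nₕ with Wₕ = Nₕ/N, N = 23468.
County 1: Wₕ = 0.23206068; term = 0.23206068²·(1 − 0.15644510)·6.25/852 = 3.3323982 × 10^-4.
County 4: Wₕ = 0.15881200; term = 0.15881200²·(1 − 0.14059565)·131/524 = 0.0054188132.
County 3: Wₕ = 0.60912732; term = 0.60912732²·(1 − 0.13438265)·50.7/1921 = 0.0084766198.
Sum = 0.014228673.
SE = √(0.014228673) = 0.1193.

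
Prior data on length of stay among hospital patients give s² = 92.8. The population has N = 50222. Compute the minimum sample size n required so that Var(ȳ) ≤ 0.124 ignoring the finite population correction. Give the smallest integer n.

749

Without fpc, n₀ = s²/D = 92.8/0.124 = 748.3871.
Rounding up, n = 749.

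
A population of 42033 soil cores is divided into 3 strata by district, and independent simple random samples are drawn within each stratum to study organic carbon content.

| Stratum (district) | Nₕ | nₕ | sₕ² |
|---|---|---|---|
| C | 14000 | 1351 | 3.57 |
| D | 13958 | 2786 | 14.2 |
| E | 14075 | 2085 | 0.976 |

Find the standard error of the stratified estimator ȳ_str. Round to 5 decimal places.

Var(ȳ_str) = Σₕ Wₕ²(1 − fₕ)sₕ²/nₕ with Wₕ = Nₕ/N, N = 42033.
C: Wₕ = 0.33307163; term = 0.33307163²·(1 − 0.09650000)·3.57/1351 = 2.6485997 × 10^-4.
D: Wₕ = 0.33207242; term = 0.33207242²·(1 − 0.19959880)·14.2/2786 = 4.4986331 × 10^-4.
E: Wₕ = 0.33485595; term = 0.33485595²·(1 − 0.14813499)·0.976/2085 = 4.4712666 × 10^-5.
Sum = 7.5943595 × 10^-4.
SE = √(7.5943595 × 10^-4) = 0.02756.

0.02756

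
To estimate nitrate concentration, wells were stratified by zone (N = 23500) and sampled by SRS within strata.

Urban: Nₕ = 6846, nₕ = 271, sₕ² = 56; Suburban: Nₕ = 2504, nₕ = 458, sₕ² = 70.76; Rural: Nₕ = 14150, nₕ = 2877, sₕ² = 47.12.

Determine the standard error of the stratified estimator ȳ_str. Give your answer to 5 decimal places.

0.15168

Var(ȳ_str) = Σₕ Wₕ²(1 − fₕ)sₕ²/nₕ with Wₕ = Nₕ/N, N = 23500.
Urban: Wₕ = 0.29131915; term = 0.29131915²·(1 − 0.03958516)·56/271 = 0.016842853.
Suburban: Wₕ = 0.10655319; term = 0.10655319²·(1 − 0.18290735)·70.76/458 = 0.0014332653.
Rural: Wₕ = 0.60212766; term = 0.60212766²·(1 − 0.20332155)·47.12/2877 = 0.0047307026.
Sum = 0.023006821.
SE = √(0.023006821) = 0.15168.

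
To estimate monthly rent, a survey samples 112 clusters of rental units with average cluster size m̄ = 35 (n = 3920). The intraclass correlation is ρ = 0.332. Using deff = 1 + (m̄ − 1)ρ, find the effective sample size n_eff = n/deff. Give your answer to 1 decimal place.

319.0

deff = 1 + (35 − 1)·0.332 = 1 + 11.288 = 12.288.
n_eff = 3920 / 12.288 = 319.0.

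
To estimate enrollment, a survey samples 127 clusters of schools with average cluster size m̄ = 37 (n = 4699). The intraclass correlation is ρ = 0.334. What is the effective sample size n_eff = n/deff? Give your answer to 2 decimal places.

deff = 1 + (37 − 1)·0.334 = 1 + 12.024 = 13.024.
n_eff = 4699 / 13.024 = 360.80.

360.80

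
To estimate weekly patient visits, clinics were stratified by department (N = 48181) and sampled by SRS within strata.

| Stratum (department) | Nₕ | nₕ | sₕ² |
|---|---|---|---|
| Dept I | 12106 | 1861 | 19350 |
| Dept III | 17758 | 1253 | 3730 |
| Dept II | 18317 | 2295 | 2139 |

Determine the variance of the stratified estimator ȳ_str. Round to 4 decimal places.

Var(ȳ_str) = Σₕ Wₕ²(1 − fₕ)sₕ²/nₕ with Wₕ = Nₕ/N, N = 48181.
Dept I: Wₕ = 0.25126087; term = 0.25126087²·(1 − 0.15372543)·19350/1861 = 0.55551477.
Dept III: Wₕ = 0.36856852; term = 0.36856852²·(1 − 0.07055975)·3730/1253 = 0.37585101.
Dept II: Wₕ = 0.38017061; term = 0.38017061²·(1 − 0.12529344)·2139/2295 = 0.11782774.
Sum = 1.0491935.

1.0492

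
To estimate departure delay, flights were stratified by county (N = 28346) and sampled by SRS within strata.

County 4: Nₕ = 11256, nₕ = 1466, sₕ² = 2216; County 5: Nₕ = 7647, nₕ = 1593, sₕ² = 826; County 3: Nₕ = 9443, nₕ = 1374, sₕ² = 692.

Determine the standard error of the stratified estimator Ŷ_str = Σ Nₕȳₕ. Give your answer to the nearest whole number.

Var(Ŷ_str) = Σₕ Nₕ²(1 − fₕ)sₕ²/nₕ.
County 4: 11256²·(1 − 1466/11256)·2216/1466 = 1.6657222 × 10^8.
County 5: 7647²·(1 − 1593/7647)·826/1593 = 2.4004783 × 10^7.
County 3: 9443²·(1 − 1374/9443)·692/1374 = 3.837506 × 10^7.
Sum = 2.2895206 × 10^8.
SE = √(2.2895206 × 10^8) = 15131.

15131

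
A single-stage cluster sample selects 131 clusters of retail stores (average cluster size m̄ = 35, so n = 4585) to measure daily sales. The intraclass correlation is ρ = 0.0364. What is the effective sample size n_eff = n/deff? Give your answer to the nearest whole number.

2049

deff = 1 + (35 − 1)·0.0364 = 1 + 1.2376 = 2.2376.
n_eff = 4585 / 2.2376 = 2049.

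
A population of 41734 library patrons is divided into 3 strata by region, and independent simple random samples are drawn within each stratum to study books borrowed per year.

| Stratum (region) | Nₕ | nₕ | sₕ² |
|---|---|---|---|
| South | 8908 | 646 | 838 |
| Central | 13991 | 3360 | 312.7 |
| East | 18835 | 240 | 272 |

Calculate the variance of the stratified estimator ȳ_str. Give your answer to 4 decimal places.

0.2907

Var(ȳ_str) = Σₕ Wₕ²(1 − fₕ)sₕ²/nₕ with Wₕ = Nₕ/N, N = 41734.
South: Wₕ = 0.21344707; term = 0.21344707²·(1 − 0.07251908)·838/646 = 0.054814679.
Central: Wₕ = 0.33524225; term = 0.33524225²·(1 − 0.24015438)·312.7/3360 = 0.0079475168.
East: Wₕ = 0.45131068; term = 0.45131068²·(1 − 0.01274224)·272/240 = 0.22789744.
Sum = 0.29065964.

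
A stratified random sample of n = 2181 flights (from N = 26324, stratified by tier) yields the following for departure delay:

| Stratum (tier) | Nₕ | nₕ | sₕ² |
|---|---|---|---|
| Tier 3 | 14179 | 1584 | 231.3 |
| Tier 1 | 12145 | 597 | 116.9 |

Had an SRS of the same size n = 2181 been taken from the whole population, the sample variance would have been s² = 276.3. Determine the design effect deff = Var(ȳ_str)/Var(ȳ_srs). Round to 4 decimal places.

0.6650

Var(ȳ_str) = Σ Wₕ²(1−fₕ)sₕ²/nₕ with Wₕ = Nₕ/26324:
  Tier 3: (14179/26324)²·(1−1584/14179)·231.3/1584 = 0.037632274
  Tier 1: (12145/26324)²·(1−597/12145)·116.9/597 = 0.039631518
  → Var(ȳ_str) = 0.077263792.
Var(ȳ_srs) = (1 − 2181/26324)·276.3/2181 = 0.11618888.
deff = 0.077263792 / 0.11618888 = 0.6650.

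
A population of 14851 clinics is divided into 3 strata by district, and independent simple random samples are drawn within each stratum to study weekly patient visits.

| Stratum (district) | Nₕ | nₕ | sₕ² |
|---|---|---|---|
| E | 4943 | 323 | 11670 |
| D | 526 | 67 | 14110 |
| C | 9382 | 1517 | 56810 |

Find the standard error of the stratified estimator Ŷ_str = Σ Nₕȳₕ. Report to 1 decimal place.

60326.3

Var(Ŷ_str) = Σₕ Nₕ²(1 − fₕ)sₕ²/nₕ.
E: 4943²·(1 − 323/4943)·11670/323 = 8.2508923 × 10^8.
D: 526²·(1 − 67/526)·14110/67 = 5.084528 × 10^7.
C: 9382²·(1 − 1517/9382)·56810/1517 = 2.7633339 × 10^9.
Sum = 3.6392684 × 10^9.
SE = √(3.6392684 × 10^9) = 60326.3.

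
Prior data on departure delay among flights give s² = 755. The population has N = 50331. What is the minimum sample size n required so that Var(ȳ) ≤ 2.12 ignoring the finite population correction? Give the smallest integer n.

357

Without fpc, n₀ = s²/D = 755/2.12 = 356.1321.
Rounding up, n = 357.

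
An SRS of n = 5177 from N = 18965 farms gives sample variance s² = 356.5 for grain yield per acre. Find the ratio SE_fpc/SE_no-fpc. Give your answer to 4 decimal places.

f = n/N = 5177/18965 = 0.27297654.
SE_no-fpc = √(s²/n) = 0.26241623; SE_fpc = √((1−f)s²/n) = 0.22375096.
Ratio = √(1−f) = 0.85265671.

0.8527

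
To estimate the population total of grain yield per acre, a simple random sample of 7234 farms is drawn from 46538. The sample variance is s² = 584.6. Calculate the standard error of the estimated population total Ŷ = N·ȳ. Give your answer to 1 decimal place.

12158.0

Var(Ŷ) = N²·Var(ȳ) = N²·(1 − n/N)·s²/n.
f = 7234/46538 = 0.15544286; Var(ȳ) = 0.84455714·584.6/7234 = 0.068251051.
Var(Ŷ) = 46538² · 0.068251051 = 1.4781713 × 10^8.
SE(Ŷ) = √(1.4781713 × 10^8) = 12158.0.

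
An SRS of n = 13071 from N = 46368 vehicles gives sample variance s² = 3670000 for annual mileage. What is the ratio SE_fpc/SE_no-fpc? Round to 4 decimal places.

0.8474

f = n/N = 13071/46368 = 0.28189700.
SE_no-fpc = √(s²/n) = 16.756319; SE_fpc = √((1−f)s²/n) = 14.199465.
Ratio = √(1−f) = 0.84740958.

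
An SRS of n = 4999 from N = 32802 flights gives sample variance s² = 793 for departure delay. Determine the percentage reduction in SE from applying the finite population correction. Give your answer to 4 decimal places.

7.9348

f = n/N = 4999/32802 = 0.15239924.
SE_no-fpc = √(s²/n) = 0.39828599; SE_fpc = √((1−f)s²/n) = 0.36668293.
Ratio = √(1−f) = 0.92065235. Reduction = 100·(1 − 0.92065235) = 7.9348%.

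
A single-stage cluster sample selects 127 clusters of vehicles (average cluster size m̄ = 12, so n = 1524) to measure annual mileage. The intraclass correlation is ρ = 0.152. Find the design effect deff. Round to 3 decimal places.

deff = 1 + (12 − 1)·0.152 = 1 + 1.672 = 2.672.

2.672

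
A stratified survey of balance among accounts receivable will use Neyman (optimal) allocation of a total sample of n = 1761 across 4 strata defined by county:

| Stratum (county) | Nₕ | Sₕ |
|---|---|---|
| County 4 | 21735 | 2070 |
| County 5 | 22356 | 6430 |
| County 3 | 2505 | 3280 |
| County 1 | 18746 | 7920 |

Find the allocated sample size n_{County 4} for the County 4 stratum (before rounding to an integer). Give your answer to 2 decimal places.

Neyman allocation: nₕ = n·NₕSₕ / Σⱼ NⱼSⱼ.
Σ NⱼSⱼ = 21735·2070 + 22356·6430 + 2505·3280 + 18746·7920 = 3.4542525 × 10^8.
n_{County 4} = 1761·21735·2070 / (3.4542525 × 10^8) = 229.37.

229.37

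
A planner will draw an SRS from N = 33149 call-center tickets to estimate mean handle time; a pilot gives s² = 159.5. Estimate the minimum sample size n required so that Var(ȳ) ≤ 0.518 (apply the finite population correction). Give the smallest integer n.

Without fpc, n₀ = s²/D = 159.5/0.518 = 307.9151.
With fpc, (1 − n/N)·s²/n ≤ D requires n ≥ n₀/(1 + n₀/N) = 307.9151/(1 + 307.9151/33149) = 305.0813.
Rounding up, n = 306.

306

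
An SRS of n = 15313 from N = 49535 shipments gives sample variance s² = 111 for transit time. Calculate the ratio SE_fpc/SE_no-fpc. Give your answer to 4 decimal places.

f = n/N = 15313/49535 = 0.30913496.
SE_no-fpc = √(s²/n) = 0.08513955; SE_fpc = √((1−f)s²/n) = 0.070766539.
Ratio = √(1−f) = 0.83118292.

0.8312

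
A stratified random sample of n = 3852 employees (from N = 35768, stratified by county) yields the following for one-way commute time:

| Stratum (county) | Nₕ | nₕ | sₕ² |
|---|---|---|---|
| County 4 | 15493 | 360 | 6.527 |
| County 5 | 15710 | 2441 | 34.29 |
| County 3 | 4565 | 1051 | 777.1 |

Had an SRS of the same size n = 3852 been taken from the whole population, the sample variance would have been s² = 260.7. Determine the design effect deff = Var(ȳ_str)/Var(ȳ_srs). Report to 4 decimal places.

0.2464

Var(ȳ_str) = Σ Wₕ²(1−fₕ)sₕ²/nₕ with Wₕ = Nₕ/35768:
  County 4: (15493/35768)²·(1−360/15493)·6.527/360 = 0.0033226328
  County 5: (15710/35768)²·(1−2441/15710)·34.29/2441 = 0.0022888892
  County 3: (4565/35768)²·(1−1051/4565)·777.1/1051 = 0.0092710179
  → Var(ȳ_str) = 0.01488254.
Var(ȳ_srs) = (1 − 3852/35768)·260.7/3852 = 0.06039049.
deff = 0.01488254 / 0.06039049 = 0.2464.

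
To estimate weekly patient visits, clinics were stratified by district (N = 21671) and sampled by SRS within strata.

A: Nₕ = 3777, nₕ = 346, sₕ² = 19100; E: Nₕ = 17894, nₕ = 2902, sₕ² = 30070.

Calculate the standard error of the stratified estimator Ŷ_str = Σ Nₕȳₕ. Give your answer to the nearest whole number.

Var(Ŷ_str) = Σₕ Nₕ²(1 − fₕ)sₕ²/nₕ.
A: 3777²·(1 − 346/3777)·19100/346 = 7.1536053 × 10^8.
E: 17894²·(1 − 2902/17894)·30070/2902 = 2.7797326 × 10^9.
Sum = 3.4950931 × 10^9.
SE = √(3.4950931 × 10^9) = 59119.

59119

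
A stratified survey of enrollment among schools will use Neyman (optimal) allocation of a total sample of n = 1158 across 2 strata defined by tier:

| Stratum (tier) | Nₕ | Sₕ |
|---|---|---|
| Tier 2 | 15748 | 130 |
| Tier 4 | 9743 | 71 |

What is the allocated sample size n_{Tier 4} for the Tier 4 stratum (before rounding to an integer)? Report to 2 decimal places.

292.46

Neyman allocation: nₕ = n·NₕSₕ / Σⱼ NⱼSⱼ.
Σ NⱼSⱼ = 15748·130 + 9743·71 = 2.738993 × 10^6.
n_{Tier 4} = 1158·9743·71 / (2.738993 × 10^6) = 292.46.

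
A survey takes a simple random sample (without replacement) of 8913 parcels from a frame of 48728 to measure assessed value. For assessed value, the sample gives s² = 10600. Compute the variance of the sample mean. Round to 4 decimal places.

0.9717

Under SRS without replacement, Var(ȳ) = (1 − f)·s²/n with f = n/N = 8913/48728 = 0.18291331.
Var(ȳ) = (1 − 0.18291331)·10600/8913 = 0.81708669·1.1892741 = 0.97174003.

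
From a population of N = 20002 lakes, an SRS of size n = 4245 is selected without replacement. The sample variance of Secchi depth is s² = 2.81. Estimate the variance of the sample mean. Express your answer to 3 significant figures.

5.21 × 10^-4

Under SRS without replacement, Var(ȳ) = (1 − f)·s²/n with f = n/N = 4245/20002 = 0.21222878.
Var(ȳ) = (1 − 0.21222878)·2.81/4245 = 0.78777122·6.6195524 × 10^-4 = 5.2146929 × 10^-4.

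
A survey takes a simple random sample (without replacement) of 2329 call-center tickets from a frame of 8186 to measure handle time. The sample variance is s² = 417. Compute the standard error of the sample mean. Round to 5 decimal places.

0.35792

Under SRS without replacement, Var(ȳ) = (1 − f)·s²/n with f = n/N = 2329/8186 = 0.28451014.
Var(ȳ) = (1 − 0.28451014)·417/2329 = 0.71548986·0.1790468 = 0.12810617.
SE(ȳ) = √(0.12810617) = 0.35792.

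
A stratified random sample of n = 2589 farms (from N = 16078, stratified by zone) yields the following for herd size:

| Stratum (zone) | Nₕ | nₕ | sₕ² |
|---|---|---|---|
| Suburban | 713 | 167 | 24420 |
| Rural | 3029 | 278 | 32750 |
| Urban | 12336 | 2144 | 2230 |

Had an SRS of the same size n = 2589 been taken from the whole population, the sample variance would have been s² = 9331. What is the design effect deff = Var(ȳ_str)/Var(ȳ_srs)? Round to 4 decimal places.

1.4960

Var(ȳ_str) = Σ Wₕ²(1−fₕ)sₕ²/nₕ with Wₕ = Nₕ/16078:
  Suburban: (713/16078)²·(1−167/713)·24420/167 = 0.22021521
  Rural: (3029/16078)²·(1−278/3029)·32750/278 = 3.7974523
  Urban: (12336/16078)²·(1−2144/12336)·2230/2144 = 0.50588268
  → Var(ȳ_str) = 4.5235502.
Var(ȳ_srs) = (1 − 2589/16078)·9331/2589 = 3.023736.
deff = 4.5235502 / 3.023736 = 1.4960.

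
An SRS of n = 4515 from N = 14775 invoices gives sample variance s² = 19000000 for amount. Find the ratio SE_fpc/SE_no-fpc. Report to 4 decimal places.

0.8333

f = n/N = 4515/14775 = 0.30558376.
SE_no-fpc = √(s²/n) = 64.870601; SE_fpc = √((1−f)s²/n) = 54.057737.
Ratio = √(1−f) = 0.83331641.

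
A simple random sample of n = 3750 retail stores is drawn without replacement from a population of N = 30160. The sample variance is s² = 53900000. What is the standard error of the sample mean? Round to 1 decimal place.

Under SRS without replacement, Var(ȳ) = (1 − f)·s²/n with f = n/N = 3750/30160 = 0.12433687.
Var(ȳ) = (1 − 0.12433687)·53900000/3750 = 0.87566313·14373.333 = 12586.198.
SE(ȳ) = √(12586.198) = 112.2.

112.2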